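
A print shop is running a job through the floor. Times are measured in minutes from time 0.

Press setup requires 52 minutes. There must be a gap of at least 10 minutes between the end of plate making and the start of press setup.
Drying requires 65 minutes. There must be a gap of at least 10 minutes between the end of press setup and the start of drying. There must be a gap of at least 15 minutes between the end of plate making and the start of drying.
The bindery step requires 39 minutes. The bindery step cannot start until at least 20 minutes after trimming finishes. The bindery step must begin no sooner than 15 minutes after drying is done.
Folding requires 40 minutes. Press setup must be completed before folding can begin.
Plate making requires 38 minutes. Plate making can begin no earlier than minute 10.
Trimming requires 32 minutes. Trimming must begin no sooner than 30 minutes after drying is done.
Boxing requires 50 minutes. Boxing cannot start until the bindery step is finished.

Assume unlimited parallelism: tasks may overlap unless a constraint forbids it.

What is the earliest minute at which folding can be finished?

150

Plate making waits on its own release at minute 10, so it starts at minute 10 and finishes at 10 + 38 = minute 48.
Press setup cannot begin until plate making (finishes minute 48, plus 10-minute gap → minute 58). It runs from minute 58 to 58 + 52 = minute 110.
Folding waits on press setup (finishes minute 110), so it starts at minute 110 and finishes at 110 + 40 = minute 150.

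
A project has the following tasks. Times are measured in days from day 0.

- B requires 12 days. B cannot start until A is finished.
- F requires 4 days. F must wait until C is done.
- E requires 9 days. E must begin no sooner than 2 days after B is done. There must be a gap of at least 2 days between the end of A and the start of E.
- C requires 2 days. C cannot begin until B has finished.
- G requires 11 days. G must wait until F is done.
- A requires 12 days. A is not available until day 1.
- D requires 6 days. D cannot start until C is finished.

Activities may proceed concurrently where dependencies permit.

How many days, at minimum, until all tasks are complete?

A waits on its own release at day 1, so it starts at day 1 and finishes at 1 + 12 = day 13.
After A (finishes day 13), B can start at day 13 and finishes at day 25.
E cannot start until B (finishes day 25, plus 2-day gap → day 27); A (finishes day 13, plus 2-day gap → day 15). The controlling bound is day 27, so E finishes at 27 + 9 = day 36.
After B (finishes day 25), C can start at day 25 and finishes at day 27.
F waits on C (finishes day 27), so it starts at day 27 and finishes at 27 + 4 = day 31.
G cannot begin until F (finishes day 31). It runs from day 31 to 31 + 11 = day 42.
After C (finishes day 27), D can start at day 27 and finishes at day 33.
All tasks are finished once the last one completes. Finish times: A at 13, B at 25, C at 27, D at 33, E at 36, F at 31, G at 42. The latest is day 42.

42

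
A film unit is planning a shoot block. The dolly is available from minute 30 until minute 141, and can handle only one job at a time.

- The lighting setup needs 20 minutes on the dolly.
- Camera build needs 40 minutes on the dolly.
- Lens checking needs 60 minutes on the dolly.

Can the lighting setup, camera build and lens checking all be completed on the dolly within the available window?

The dolly window is 141 − 30 = 111 minutes.
Running back to back, the jobs need 20 + 40 + 60 = 120 minutes on the dolly.
Since 120 > 111, they cannot all fit.

No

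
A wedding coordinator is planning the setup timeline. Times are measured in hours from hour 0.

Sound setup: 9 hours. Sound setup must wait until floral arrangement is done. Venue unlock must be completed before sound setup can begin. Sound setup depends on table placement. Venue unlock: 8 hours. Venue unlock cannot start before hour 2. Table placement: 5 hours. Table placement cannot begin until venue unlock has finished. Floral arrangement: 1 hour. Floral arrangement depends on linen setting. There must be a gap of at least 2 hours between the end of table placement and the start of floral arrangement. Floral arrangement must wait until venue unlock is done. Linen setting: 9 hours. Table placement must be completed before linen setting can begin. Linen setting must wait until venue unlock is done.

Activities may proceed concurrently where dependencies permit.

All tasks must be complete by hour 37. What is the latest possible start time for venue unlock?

5

Sound setup has no dependents, so it just needs to finish by hour 37. Starting by 37 − 9 = hour 28 achieves that.
Floral arrangement feeds into sound setup (must start by hour 28); so floral arrangement must finish by hour 28 and therefore start by hour 27.
Since floral arrangement (must start by hour 27) depends on it, linen setting must finish by hour 27. Backing off its 9-hour duration gives a latest start of hour 18.
For table placement: linen setting (must start by hour 18); floral arrangement (must start by hour 27, minus 2-hour gap → hour 25); sound setup (must start by hour 28). The most restrictive is hour 18; with a 5-hour duration, table placement must start by hour 13.
Venue unlock has several dependents: table placement (must start by hour 13); linen setting (must start by hour 18); floral arrangement (must start by hour 27); sound setup (must start by hour 28). The earliest of those limits is hour 13, so venue unlock must start by 13 − 8 = hour 5.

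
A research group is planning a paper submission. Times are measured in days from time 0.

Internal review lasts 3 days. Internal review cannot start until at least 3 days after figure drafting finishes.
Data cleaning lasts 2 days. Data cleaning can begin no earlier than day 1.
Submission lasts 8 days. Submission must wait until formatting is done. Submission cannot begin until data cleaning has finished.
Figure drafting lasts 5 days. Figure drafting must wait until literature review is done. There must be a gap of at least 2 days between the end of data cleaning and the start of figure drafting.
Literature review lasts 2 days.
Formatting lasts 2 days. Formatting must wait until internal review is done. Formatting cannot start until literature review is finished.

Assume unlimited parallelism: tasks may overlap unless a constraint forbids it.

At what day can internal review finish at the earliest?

Data cleaning waits on its own release at day 1, so it starts at day 1 and finishes at 1 + 2 = day 3.
Literature review can start immediately at day 0; it finishes at day 2.
Figure drafting cannot start until literature review (finishes day 2); data cleaning (finishes day 3, plus 2-day gap → day 5). The controlling bound is day 5, so figure drafting finishes at 5 + 5 = day 10.
Internal review cannot begin until figure drafting (finishes day 10, plus 3-day gap → day 13). It runs from day 13 to 13 + 3 = day 16.

16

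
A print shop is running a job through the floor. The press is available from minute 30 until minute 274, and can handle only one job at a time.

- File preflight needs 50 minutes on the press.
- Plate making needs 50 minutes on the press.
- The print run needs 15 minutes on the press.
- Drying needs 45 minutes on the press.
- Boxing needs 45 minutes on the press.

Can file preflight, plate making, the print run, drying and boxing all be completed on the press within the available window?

Yes

The press window is 274 − 30 = 244 minutes.
Running back to back, the jobs need 50 + 50 + 15 + 45 + 45 = 205 minutes on the press.
Since 205 ≤ 244, they fit within the window.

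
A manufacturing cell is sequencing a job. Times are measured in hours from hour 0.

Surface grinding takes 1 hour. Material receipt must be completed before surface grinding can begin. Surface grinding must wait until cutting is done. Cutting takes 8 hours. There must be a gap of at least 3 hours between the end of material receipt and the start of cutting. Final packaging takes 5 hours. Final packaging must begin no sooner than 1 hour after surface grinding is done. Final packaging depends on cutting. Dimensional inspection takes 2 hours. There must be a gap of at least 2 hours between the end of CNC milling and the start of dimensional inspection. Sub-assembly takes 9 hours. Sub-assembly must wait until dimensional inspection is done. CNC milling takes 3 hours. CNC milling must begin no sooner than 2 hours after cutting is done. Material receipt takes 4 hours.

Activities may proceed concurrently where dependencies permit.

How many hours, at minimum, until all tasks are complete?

33

Nothing blocks material receipt, so it runs from hour 0 to hour 4.
Cutting waits on material receipt (finishes hour 4, plus 3-hour gap → hour 7), so it starts at hour 7 and finishes at 7 + 8 = hour 15.
Surface grinding needs all of material receipt (finishes hour 4); cutting (finishes hour 15). That puts its earliest start at hour 15; it finishes at 15 + 1 = hour 16.
Final packaging needs all of surface grinding (finishes hour 16, plus 1-hour gap → hour 17); cutting (finishes hour 15). That puts its earliest start at hour 17; it finishes at 17 + 5 = hour 22.
CNC milling cannot begin until cutting (finishes hour 15, plus 2-hour gap → hour 17). It runs from hour 17 to 17 + 3 = hour 20.
After CNC milling (finishes hour 20, plus 2-hour gap → hour 22), dimensional inspection can start at hour 22 and finishes at hour 24.
Sub-assembly waits on dimensional inspection (finishes hour 24), so it starts at hour 24 and finishes at 24 + 9 = hour 33.
All tasks are finished once the last one completes. Finish times: Material receipt at 4, Cutting at 15, CNC milling at 20, Surface grinding at 16, Dimensional inspection at 24, Sub-assembly at 33, Final packaging at 22. The latest is hour 33.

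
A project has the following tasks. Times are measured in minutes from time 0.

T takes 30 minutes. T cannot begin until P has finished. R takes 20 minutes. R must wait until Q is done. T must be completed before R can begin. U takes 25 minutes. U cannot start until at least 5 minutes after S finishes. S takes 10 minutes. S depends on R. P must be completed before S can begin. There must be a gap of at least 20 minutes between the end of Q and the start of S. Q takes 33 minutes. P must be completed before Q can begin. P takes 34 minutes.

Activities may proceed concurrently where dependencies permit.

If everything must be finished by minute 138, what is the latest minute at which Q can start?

To finish by minute 138, U (duration 25) must start no later than minute 113.
S has to be done before U (must start by minute 113, minus 5-minute gap → minute 108). That means finishing by minute 108, i.e. starting by 108 − 10 = minute 98.
R feeds into S (must start by minute 98); so R must finish by minute 98 and therefore start by minute 78.
Q has several dependents: R (must start by minute 78); S (must start by minute 98, minus 20-minute gap → minute 78). The earliest of those limits is minute 78, so Q must start by 78 − 33 = minute 45.

45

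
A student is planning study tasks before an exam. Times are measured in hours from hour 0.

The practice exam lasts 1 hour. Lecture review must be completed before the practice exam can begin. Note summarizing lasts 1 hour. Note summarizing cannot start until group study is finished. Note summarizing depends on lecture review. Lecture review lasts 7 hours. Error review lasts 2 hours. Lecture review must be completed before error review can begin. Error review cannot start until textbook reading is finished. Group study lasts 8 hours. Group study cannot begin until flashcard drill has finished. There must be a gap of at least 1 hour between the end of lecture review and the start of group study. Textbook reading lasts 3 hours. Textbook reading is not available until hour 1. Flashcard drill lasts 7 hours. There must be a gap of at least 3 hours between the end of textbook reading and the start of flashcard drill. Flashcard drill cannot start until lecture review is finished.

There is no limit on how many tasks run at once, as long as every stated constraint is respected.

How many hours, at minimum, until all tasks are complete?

23

Nothing blocks lecture review, so it runs from hour 0 to hour 7.
The practice exam waits on lecture review (finishes hour 7), so it starts at hour 7 and finishes at 7 + 1 = hour 8.
After its own release at hour 1, textbook reading can start at hour 1 and finishes at hour 4.
Error review cannot start until lecture review (finishes hour 7); textbook reading (finishes hour 4). The controlling bound is hour 7, so error review finishes at 7 + 2 = hour 9.
For flashcard drill: textbook reading (finishes hour 4, plus 3-hour gap → hour 7); lecture review (finishes hour 7). Taking the maximum gives a start of hour 7, and it finishes at 7 + 7 = hour 14.
For group study: flashcard drill (finishes hour 14); lecture review (finishes hour 7, plus 1-hour gap → hour 8). Taking the maximum gives a start of hour 14, and it finishes at 14 + 8 = hour 22.
Note summarizing cannot start until group study (finishes hour 22); lecture review (finishes hour 7). The controlling bound is hour 22, so note summarizing finishes at 22 + 1 = hour 23.
All tasks are finished once the last one completes. Finish times: Textbook reading at 4, Lecture review at 7, Flashcard drill at 14, The practice exam at 8, Error review at 9, Group study at 22, Note summarizing at 23. The latest is hour 23.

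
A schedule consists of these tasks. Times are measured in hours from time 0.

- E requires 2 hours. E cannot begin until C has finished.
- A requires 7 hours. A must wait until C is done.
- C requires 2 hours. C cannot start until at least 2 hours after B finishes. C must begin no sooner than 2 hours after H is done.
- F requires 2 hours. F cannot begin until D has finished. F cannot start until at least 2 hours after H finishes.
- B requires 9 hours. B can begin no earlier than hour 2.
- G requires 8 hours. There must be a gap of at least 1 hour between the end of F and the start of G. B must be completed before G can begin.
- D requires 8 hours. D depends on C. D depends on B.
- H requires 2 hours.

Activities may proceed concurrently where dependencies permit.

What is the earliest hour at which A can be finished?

22

Nothing blocks H, so it runs from hour 0 to hour 2.
B cannot begin until its own release at hour 2. It runs from hour 2 to 2 + 9 = hour 11.
C cannot start until B (finishes hour 11, plus 2-hour gap → hour 13); H (finishes hour 2, plus 2-hour gap → hour 4). The controlling bound is hour 13, so C finishes at 13 + 2 = hour 15.
A waits on C (finishes hour 15), so it starts at hour 15 and finishes at 15 + 7 = hour 22.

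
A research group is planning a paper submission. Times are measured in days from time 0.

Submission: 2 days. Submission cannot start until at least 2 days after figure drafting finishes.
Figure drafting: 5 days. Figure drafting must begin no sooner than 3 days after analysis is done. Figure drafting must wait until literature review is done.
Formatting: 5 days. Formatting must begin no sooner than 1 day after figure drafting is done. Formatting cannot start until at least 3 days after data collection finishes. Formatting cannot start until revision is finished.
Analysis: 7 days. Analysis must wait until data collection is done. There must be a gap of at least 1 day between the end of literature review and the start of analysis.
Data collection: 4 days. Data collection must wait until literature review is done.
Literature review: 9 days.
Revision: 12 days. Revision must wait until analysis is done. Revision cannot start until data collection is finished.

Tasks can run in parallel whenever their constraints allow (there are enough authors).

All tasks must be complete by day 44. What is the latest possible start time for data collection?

16

Nothing follows formatting; the deadline of day 44 is its only limit. It must start by 44 − 5 = day 39.
To finish by day 44, submission (duration 2) must start no later than day 42.
Figure drafting feeds formatting (must start by day 39, minus 1-day gap → day 38); submission (must start by day 42, minus 2-day gap → day 40). Taking the minimum, figure drafting must finish by day 38 and start by 38 − 5 = day 33.
Revision has to be done before formatting (must start by day 39). That means finishing by day 39, i.e. starting by 39 − 12 = day 27.
Analysis feeds figure drafting (must start by day 33, minus 3-day gap → day 30); revision (must start by day 27). Taking the minimum, analysis must finish by day 27 and start by 27 − 7 = day 20.
Data collection has several dependents: analysis (must start by day 20); revision (must start by day 27); formatting (must start by day 39, minus 3-day gap → day 36). The earliest of those limits is day 20, so data collection must start by 20 − 4 = day 16.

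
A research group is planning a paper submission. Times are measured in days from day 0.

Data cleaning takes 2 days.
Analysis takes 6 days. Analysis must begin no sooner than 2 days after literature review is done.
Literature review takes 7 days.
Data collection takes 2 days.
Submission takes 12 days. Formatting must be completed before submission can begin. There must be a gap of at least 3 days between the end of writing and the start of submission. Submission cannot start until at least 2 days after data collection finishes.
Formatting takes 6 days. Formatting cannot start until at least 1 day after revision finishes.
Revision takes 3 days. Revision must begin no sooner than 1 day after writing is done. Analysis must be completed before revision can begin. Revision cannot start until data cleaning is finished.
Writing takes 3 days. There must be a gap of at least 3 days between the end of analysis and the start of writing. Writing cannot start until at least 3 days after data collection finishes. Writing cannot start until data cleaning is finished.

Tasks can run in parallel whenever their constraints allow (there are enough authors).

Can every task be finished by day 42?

Data cleaning has no prerequisites, so it starts at day 0 and finishes at day 2.
Data collection can start immediately at day 0; it finishes at day 2.
Literature review has no prerequisites, so it starts at day 0 and finishes at day 7.
Analysis waits on literature review (finishes day 7, plus 2-day gap → day 9), so it starts at day 9 and finishes at 9 + 6 = day 15.
Writing has to wait for analysis (finishes day 15, plus 3-day gap → day 18); data collection (finishes day 2, plus 3-day gap → day 5); data cleaning (finishes day 2). The latest of these is day 18, so writing runs day 18 to 18 + 3 = day 21.
For revision: writing (finishes day 21, plus 1-day gap → day 22); analysis (finishes day 15); data cleaning (finishes day 2). Taking the maximum gives a start of day 22, and it finishes at 22 + 3 = day 25.
After revision (finishes day 25, plus 1-day gap → day 26), formatting can start at day 26 and finishes at day 32.
Submission has to wait for formatting (finishes day 32); writing (finishes day 21, plus 3-day gap → day 24); data collection (finishes day 2, plus 2-day gap → day 4). The latest of these is day 32, so submission runs day 32 to 32 + 12 = day 44.
The earliest everything can be done is day 44, which is after the deadline of 42, so it is not possible.

No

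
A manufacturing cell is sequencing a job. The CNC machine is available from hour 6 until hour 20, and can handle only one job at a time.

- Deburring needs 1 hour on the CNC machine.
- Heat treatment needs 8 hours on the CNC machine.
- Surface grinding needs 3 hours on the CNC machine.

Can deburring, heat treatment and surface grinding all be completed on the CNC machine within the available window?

Yes

The CNC machine window is 20 − 6 = 14 hours.
Running back to back, the jobs need 1 + 8 + 3 = 12 hours on the CNC machine.
Since 12 ≤ 14, they fit within the window.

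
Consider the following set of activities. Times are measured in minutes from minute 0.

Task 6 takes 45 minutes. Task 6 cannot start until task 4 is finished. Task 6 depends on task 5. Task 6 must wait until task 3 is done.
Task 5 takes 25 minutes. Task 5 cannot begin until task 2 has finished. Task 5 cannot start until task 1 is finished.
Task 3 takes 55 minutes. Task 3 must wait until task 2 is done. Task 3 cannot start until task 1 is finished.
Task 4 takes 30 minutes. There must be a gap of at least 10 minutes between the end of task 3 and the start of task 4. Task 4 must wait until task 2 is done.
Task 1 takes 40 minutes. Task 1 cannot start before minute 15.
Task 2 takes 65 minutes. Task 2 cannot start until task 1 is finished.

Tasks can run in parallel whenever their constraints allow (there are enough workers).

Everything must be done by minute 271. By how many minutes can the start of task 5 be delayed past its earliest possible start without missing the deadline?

Task 1 cannot begin until its own release at minute 15. It runs from minute 15 to 15 + 40 = minute 55.
After task 1 (finishes minute 55), task 2 can start at minute 55 and finishes at minute 120.
Task 5 has to wait for task 2 (finishes minute 120); task 1 (finishes minute 55). The latest of these is minute 120, so task 5 runs minute 120 to 120 + 25 = minute 145.

Working backward from the deadline:
To finish by minute 271, task 6 (duration 45) must start no later than minute 226.
Since task 6 (must start by minute 226) depends on it, task 5 must finish by minute 226. Backing off its 25-minute duration gives a latest start of minute 201.
So task 5 can start as early as minute 120 and as late as minute 201, giving 201 − 120 = 81 minutes of slack.

81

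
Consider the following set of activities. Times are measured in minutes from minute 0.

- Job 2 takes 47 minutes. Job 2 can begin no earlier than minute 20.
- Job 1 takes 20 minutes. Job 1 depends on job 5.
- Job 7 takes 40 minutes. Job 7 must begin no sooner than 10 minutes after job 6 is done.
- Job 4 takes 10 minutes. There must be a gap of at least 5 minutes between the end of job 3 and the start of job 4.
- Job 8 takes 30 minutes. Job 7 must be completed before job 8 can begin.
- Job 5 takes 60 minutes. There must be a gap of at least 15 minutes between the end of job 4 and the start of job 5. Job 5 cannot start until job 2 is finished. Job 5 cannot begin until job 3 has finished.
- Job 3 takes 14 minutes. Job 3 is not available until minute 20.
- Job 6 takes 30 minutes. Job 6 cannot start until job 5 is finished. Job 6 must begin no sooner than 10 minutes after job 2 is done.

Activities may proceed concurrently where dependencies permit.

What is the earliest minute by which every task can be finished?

Job 3 cannot begin until its own release at minute 20. It runs from minute 20 to 20 + 14 = minute 34.
Job 4 waits on job 3 (finishes minute 34, plus 5-minute gap → minute 39), so it starts at minute 39 and finishes at 39 + 10 = minute 49.
After its own release at minute 20, job 2 can start at minute 20 and finishes at minute 67.
Job 5 cannot start until job 4 (finishes minute 49, plus 15-minute gap → minute 64); job 2 (finishes minute 67); job 3 (finishes minute 34). The controlling bound is minute 67, so job 5 finishes at 67 + 60 = minute 127.
For job 6: job 5 (finishes minute 127); job 2 (finishes minute 67, plus 10-minute gap → minute 77). Taking the maximum gives a start of minute 127, and it finishes at 127 + 30 = minute 157.
Job 7 cannot begin until job 6 (finishes minute 157, plus 10-minute gap → minute 167). It runs from minute 167 to 167 + 40 = minute 207.
After job 7 (finishes minute 207), job 8 can start at minute 207 and finishes at minute 237.
After job 5 (finishes minute 127), job 1 can start at minute 127 and finishes at minute 147.
All tasks are finished once the last one completes. Finish times: Job 1 at 147, Job 2 at 67, Job 3 at 34, Job 4 at 49, Job 5 at 127, Job 6 at 157, Job 7 at 207, Job 8 at 237. The latest is minute 237.

237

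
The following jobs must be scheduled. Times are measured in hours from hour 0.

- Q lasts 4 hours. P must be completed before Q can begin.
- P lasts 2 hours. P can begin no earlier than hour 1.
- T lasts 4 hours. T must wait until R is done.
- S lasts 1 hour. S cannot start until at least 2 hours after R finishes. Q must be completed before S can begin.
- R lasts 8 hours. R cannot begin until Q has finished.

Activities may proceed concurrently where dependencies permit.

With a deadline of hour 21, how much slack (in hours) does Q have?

P waits on its own release at hour 1, so it starts at hour 1 and finishes at 1 + 2 = hour 3.
Q cannot begin until P (finishes hour 3). It runs from hour 3 to 3 + 4 = hour 7.

Working backward from the deadline:
To finish by hour 21, S (duration 1) must start no later than hour 20.
T must finish by hour 21; it takes 4 hours, so it must start by 21 − 4 = hour 17.
For R: S (must start by hour 20, minus 2-hour gap → hour 18); T (must start by hour 17). The most restrictive is hour 17; with an 8-hour duration, R must start by hour 9.
For Q: R (must start by hour 9); S (must start by hour 20). The most restrictive is hour 9; with a 4-hour duration, Q must start by hour 5.
So Q can start as early as hour 3 and as late as hour 5, giving 5 − 3 = 2 hours of slack.

2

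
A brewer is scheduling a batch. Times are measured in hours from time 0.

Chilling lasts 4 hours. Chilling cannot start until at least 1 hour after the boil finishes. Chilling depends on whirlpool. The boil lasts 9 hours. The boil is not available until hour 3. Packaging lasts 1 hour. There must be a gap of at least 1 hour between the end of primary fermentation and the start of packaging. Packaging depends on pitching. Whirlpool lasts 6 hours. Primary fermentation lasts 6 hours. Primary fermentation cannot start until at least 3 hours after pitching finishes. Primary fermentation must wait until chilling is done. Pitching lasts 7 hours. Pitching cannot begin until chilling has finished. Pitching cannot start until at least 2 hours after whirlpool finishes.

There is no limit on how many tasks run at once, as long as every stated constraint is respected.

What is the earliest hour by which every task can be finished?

35

Whirlpool can start immediately at hour 0; it finishes at hour 6.
The boil cannot begin until its own release at hour 3. It runs from hour 3 to 3 + 9 = hour 12.
Chilling needs all of the boil (finishes hour 12, plus 1-hour gap → hour 13); whirlpool (finishes hour 6). That puts its earliest start at hour 13; it finishes at 13 + 4 = hour 17.
Pitching cannot start until chilling (finishes hour 17); whirlpool (finishes hour 6, plus 2-hour gap → hour 8). The controlling bound is hour 17, so pitching finishes at 17 + 7 = hour 24.
Primary fermentation has to wait for pitching (finishes hour 24, plus 3-hour gap → hour 27); chilling (finishes hour 17). The latest of these is hour 27, so primary fermentation runs hour 27 to 27 + 6 = hour 33.
Packaging needs all of primary fermentation (finishes hour 33, plus 1-hour gap → hour 34); pitching (finishes hour 24). That puts its earliest start at hour 34; it finishes at 34 + 1 = hour 35.
All tasks are finished once the last one completes. Finish times: The boil at 12, Whirlpool at 6, Chilling at 17, Pitching at 24, Primary fermentation at 33, Packaging at 35. The latest is hour 35.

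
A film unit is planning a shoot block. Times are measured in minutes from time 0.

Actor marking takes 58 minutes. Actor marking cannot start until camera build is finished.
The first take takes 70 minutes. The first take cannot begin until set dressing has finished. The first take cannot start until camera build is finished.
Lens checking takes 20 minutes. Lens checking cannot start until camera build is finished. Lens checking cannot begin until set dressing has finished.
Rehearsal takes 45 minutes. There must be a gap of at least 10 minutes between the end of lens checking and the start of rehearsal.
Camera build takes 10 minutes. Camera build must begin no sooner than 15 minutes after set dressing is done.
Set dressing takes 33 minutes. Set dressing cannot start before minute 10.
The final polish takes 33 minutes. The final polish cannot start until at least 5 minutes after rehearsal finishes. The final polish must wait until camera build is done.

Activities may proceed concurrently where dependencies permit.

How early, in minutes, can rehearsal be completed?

After its own release at minute 10, set dressing can start at minute 10 and finishes at minute 43.
Camera build waits on set dressing (finishes minute 43, plus 15-minute gap → minute 58), so it starts at minute 58 and finishes at 58 + 10 = minute 68.
Lens checking cannot start until camera build (finishes minute 68); set dressing (finishes minute 43). The controlling bound is minute 68, so lens checking finishes at 68 + 20 = minute 88.
Rehearsal waits on lens checking (finishes minute 88, plus 10-minute gap → minute 98), so it starts at minute 98 and finishes at 98 + 45 = minute 143.

143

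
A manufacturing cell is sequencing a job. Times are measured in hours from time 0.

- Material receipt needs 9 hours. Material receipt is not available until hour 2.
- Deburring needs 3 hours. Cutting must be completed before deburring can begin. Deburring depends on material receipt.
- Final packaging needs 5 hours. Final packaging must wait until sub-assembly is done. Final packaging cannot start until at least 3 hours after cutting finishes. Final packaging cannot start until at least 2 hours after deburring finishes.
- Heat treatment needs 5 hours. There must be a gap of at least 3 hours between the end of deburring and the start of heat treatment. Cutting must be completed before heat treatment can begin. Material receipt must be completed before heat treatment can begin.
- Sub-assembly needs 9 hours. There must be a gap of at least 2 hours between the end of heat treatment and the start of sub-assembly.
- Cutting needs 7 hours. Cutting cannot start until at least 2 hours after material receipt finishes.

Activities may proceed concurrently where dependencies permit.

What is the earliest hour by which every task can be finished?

47

After its own release at hour 2, material receipt can start at hour 2 and finishes at hour 11.
After material receipt (finishes hour 11, plus 2-hour gap → hour 13), cutting can start at hour 13 and finishes at hour 20.
Deburring cannot start until cutting (finishes hour 20); material receipt (finishes hour 11). The controlling bound is hour 20, so deburring finishes at 20 + 3 = hour 23.
Heat treatment has to wait for deburring (finishes hour 23, plus 3-hour gap → hour 26); cutting (finishes hour 20); material receipt (finishes hour 11). The latest of these is hour 26, so heat treatment runs hour 26 to 26 + 5 = hour 31.
Sub-assembly cannot begin until heat treatment (finishes hour 31, plus 2-hour gap → hour 33). It runs from hour 33 to 33 + 9 = hour 42.
Final packaging cannot start until sub-assembly (finishes hour 42); cutting (finishes hour 20, plus 3-hour gap → hour 23); deburring (finishes hour 23, plus 2-hour gap → hour 25). The controlling bound is hour 42, so final packaging finishes at 42 + 5 = hour 47.
All tasks are finished once the last one completes. Finish times: Material receipt at 11, Cutting at 20, Deburring at 23, Heat treatment at 31, Sub-assembly at 42, Final packaging at 47. The latest is hour 47.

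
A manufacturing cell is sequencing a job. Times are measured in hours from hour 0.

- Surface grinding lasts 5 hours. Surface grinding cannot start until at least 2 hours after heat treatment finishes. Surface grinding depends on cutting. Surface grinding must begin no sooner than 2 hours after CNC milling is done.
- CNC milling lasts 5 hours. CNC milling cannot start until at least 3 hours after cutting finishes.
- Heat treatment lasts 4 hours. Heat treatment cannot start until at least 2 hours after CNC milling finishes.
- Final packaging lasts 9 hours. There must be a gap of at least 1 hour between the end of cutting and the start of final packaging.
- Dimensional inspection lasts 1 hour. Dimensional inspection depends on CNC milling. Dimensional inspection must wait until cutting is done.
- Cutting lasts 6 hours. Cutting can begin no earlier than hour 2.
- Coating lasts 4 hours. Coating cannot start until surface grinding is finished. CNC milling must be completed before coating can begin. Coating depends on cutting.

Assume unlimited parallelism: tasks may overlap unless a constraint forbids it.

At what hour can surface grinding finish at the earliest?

29

Cutting waits on its own release at hour 2, so it starts at hour 2 and finishes at 2 + 6 = hour 8.
CNC milling cannot begin until cutting (finishes hour 8, plus 3-hour gap → hour 11). It runs from hour 11 to 11 + 5 = hour 16.
Heat treatment waits on CNC milling (finishes hour 16, plus 2-hour gap → hour 18), so it starts at hour 18 and finishes at 18 + 4 = hour 22.
For surface grinding: heat treatment (finishes hour 22, plus 2-hour gap → hour 24); cutting (finishes hour 8); CNC milling (finishes hour 16, plus 2-hour gap → hour 18). Taking the maximum gives a start of hour 24, and it finishes at 24 + 5 = hour 29.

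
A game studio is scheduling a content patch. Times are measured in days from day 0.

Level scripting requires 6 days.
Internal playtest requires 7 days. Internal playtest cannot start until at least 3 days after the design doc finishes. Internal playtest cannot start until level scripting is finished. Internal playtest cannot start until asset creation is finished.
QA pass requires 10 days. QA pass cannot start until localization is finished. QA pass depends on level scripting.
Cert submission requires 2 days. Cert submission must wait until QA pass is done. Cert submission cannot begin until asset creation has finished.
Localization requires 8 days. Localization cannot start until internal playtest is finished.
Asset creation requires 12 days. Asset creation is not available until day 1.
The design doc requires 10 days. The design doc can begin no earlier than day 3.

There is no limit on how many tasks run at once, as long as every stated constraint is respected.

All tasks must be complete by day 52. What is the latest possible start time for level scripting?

To finish by day 52, cert submission (duration 2) must start no later than day 50.
Since cert submission (must start by day 50) depends on it, QA pass must finish by day 50. Backing off its 10-day duration gives a latest start of day 40.
Localization must finish before QA pass (must start by day 40). With an 8-day duration, localization must start by 40 − 8 = day 32.
Internal playtest has to be done before localization (must start by day 32). That means finishing by day 32, i.e. starting by 32 − 7 = day 25.
Level scripting has several dependents: internal playtest (must start by day 25); QA pass (must start by day 40). The earliest of those limits is day 25, so level scripting must start by 25 − 6 = day 19.

19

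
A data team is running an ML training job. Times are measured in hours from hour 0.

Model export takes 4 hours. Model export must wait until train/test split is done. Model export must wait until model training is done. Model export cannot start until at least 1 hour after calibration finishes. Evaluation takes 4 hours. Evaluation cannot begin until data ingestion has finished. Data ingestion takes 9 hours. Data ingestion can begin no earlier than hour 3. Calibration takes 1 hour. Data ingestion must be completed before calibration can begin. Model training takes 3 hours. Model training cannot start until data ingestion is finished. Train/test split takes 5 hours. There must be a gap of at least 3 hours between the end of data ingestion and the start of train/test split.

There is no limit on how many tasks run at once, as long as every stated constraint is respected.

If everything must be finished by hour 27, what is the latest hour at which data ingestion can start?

Nothing follows model export; the deadline of hour 27 is its only limit. It must start by 27 − 4 = hour 23.
Train/test split has to be done before model export (must start by hour 23). That means finishing by hour 23, i.e. starting by 23 − 5 = hour 18.
Model training feeds into model export (must start by hour 23); so model training must finish by hour 23 and therefore start by hour 20.
Nothing follows evaluation; the deadline of hour 27 is its only limit. It must start by 27 − 4 = hour 23.
Calibration must finish before model export (must start by hour 23, minus 1-hour gap → hour 22). With a 1-hour duration, calibration must start by 22 − 1 = hour 21.
Data ingestion has several dependents: train/test split (must start by hour 18, minus 3-hour gap → hour 15); model training (must start by hour 20); evaluation (must start by hour 23); calibration (must start by hour 21). The earliest of those limits is hour 15, so data ingestion must start by 15 − 9 = hour 6.

6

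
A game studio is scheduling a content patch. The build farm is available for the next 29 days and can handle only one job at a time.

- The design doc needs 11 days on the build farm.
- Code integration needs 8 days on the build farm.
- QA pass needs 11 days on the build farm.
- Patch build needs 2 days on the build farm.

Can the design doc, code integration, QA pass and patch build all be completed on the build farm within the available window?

No

Running back to back, the jobs need 11 + 8 + 11 + 2 = 32 days on the build farm.
Since 32 > 29, they cannot all fit.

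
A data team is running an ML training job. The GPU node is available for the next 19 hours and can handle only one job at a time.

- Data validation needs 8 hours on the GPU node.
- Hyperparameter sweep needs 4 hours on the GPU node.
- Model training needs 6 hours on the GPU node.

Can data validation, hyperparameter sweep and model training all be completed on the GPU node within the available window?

Running back to back, the jobs need 8 + 4 + 6 = 18 hours on the GPU node.
Since 18 ≤ 19, they fit within the window.

Yes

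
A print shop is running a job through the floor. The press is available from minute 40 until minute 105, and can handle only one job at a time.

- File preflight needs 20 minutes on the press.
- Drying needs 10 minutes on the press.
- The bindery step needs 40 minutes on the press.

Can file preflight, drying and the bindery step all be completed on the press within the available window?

The press window is 105 − 40 = 65 minutes.
Running back to back, the jobs need 20 + 10 + 40 = 70 minutes on the press.
Since 70 > 65, they cannot all fit.

No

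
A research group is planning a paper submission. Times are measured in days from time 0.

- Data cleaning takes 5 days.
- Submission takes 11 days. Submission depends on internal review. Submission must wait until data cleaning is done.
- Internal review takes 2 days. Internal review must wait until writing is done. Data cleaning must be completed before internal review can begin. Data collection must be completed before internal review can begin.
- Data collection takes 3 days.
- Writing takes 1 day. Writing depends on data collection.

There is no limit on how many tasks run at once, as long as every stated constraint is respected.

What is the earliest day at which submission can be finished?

Data cleaning has no prerequisites, so it starts at day 0 and finishes at day 5.
Nothing blocks data collection, so it runs from day 0 to day 3.
After data collection (finishes day 3), writing can start at day 3 and finishes at day 4.
Internal review cannot start until writing (finishes day 4); data cleaning (finishes day 5); data collection (finishes day 3). The controlling bound is day 5, so internal review finishes at 5 + 2 = day 7.
Submission has to wait for internal review (finishes day 7); data cleaning (finishes day 5). The latest of these is day 7, so submission runs day 7 to 7 + 11 = day 18.

18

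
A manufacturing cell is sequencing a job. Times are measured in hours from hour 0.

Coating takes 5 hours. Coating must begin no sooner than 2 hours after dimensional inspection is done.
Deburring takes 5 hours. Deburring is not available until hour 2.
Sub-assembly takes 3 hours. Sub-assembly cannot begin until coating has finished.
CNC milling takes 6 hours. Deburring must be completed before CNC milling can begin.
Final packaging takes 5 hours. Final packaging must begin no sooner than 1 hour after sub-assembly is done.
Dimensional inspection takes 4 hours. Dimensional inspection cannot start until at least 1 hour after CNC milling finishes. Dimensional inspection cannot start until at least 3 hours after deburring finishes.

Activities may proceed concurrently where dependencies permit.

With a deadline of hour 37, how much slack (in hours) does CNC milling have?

3

After its own release at hour 2, deburring can start at hour 2 and finishes at hour 7.
CNC milling cannot begin until deburring (finishes hour 7). It runs from hour 7 to 7 + 6 = hour 13.

Working backward from the deadline:
To finish by hour 37, final packaging (duration 5) must start no later than hour 32.
Sub-assembly feeds into final packaging (must start by hour 32, minus 1-hour gap → hour 31); so sub-assembly must finish by hour 31 and therefore start by hour 28.
Coating must finish before sub-assembly (must start by hour 28). With a 5-hour duration, coating must start by 28 − 5 = hour 23.
Since coating (must start by hour 23, minus 2-hour gap → hour 21) depends on it, dimensional inspection must finish by hour 21. Backing off its 4-hour duration gives a latest start of hour 17.
CNC milling feeds into dimensional inspection (must start by hour 17, minus 1-hour gap → hour 16); so CNC milling must finish by hour 16 and therefore start by hour 10.
So CNC milling can start as early as hour 7 and as late as hour 10, giving 10 − 7 = 3 hours of slack.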